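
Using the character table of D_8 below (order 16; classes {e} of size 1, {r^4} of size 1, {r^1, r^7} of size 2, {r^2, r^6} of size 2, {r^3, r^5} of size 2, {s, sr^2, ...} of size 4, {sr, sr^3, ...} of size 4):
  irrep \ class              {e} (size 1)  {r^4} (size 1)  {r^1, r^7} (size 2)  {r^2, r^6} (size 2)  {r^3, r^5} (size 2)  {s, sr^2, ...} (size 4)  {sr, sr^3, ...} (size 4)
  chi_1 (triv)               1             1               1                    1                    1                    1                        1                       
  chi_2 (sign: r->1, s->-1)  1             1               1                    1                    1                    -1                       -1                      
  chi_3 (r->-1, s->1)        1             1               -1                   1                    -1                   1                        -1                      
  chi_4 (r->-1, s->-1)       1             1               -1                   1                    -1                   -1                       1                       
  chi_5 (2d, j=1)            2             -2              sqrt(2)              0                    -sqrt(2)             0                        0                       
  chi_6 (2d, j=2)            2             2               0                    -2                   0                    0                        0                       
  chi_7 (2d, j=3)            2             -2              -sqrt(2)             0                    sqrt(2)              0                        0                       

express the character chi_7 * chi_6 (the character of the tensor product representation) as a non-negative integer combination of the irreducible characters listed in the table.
chi_7 tensor chi_6 = chi_5 + chi_7 (all other irreducibles have multiplicity 0).

Explanation: The character of a tensor product is the pointwise product (chi_7 * chi_6)(C) = chi_7(C) * chi_6(C):
  {e}: (2)*(2), {r^4}: (-2)*(2), {r^1, r^7}: (-sqrt(2))*(0), {r^2, r^6}: (0)*(-2), {r^3, r^5}: (sqrt(2))*(0), {s, sr^2, ...}: (0)*(0), {sr, sr^3, ...}: (0)*(0)
so (chi_7 * chi_6) takes values
  {e} -> 4, {r^4} -> -4, {r^1, r^7} -> 0, {r^2, r^6} -> 0, {r^3, r^5} -> 0, {s, sr^2, ...} -> 0, {sr, sr^3, ...} -> 0.
Now take the inner product of this character with each irreducible chi from the table, <chi_7*chi_6, chi> = (1/16) sum_C |C| (chi_7*chi_6)(C) conj(chi(C)):
  <chi_7*chi_6, chi_1> = (1/16)[1*(4)*conj(1) + 1*(-4)*conj(1) + 2*(0)*conj(1) + 2*(0)*conj(1) + 2*(0)*conj(1) + 4*(0)*conj(1) + 4*(0)*conj(1)]
      = (1/16)[(4) + (-4) + (0) + (0) + (0) + (0) + (0)] = 0/16 = 0
  <chi_7*chi_6, chi_2> = (1/16)[1*(4)*conj(1) + 1*(-4)*conj(1) + 2*(0)*conj(1) + 2*(0)*conj(1) + 2*(0)*conj(1) + 4*(0)*conj(-1) + 4*(0)*conj(-1)]
      = (1/16)[(4) + (-4) + (0) + (0) + (0) + (0) + (0)] = 0/16 = 0
  <chi_7*chi_6, chi_3> = (1/16)[1*(4)*conj(1) + 1*(-4)*conj(1) + 2*(0)*conj(-1) + 2*(0)*conj(1) + 2*(0)*conj(-1) + 4*(0)*conj(1) + 4*(0)*conj(-1)]
      = (1/16)[(4) + (-4) + (0) + (0) + (0) + (0) + (0)] = 0/16 = 0
  <chi_7*chi_6, chi_4> = (1/16)[1*(4)*conj(1) + 1*(-4)*conj(1) + 2*(0)*conj(-1) + 2*(0)*conj(1) + 2*(0)*conj(-1) + 4*(0)*conj(-1) + 4*(0)*conj(1)]
      = (1/16)[(4) + (-4) + (0) + (0) + (0) + (0) + (0)] = 0/16 = 0
  <chi_7*chi_6, chi_5> = (1/16)[1*(4)*conj(2) + 1*(-4)*conj(-2) + 2*(0)*conj(sqrt(2)) + 2*(0)*conj(0) + 2*(0)*conj(-sqrt(2)) + 4*(0)*conj(0) + 4*(0)*conj(0)]
      = (1/16)[(8) + (8) + (0) + (0) + (0) + (0) + (0)] = 16/16 = 1
  <chi_7*chi_6, chi_6> = (1/16)[1*(4)*conj(2) + 1*(-4)*conj(2) + 2*(0)*conj(0) + 2*(0)*conj(-2) + 2*(0)*conj(0) + 4*(0)*conj(0) + 4*(0)*conj(0)]
      = (1/16)[(8) + (-8) + (0) + (0) + (0) + (0) + (0)] = 0/16 = 0
  <chi_7*chi_6, chi_7> = (1/16)[1*(4)*conj(2) + 1*(-4)*conj(-2) + 2*(0)*conj(-sqrt(2)) + 2*(0)*conj(0) + 2*(0)*conj(sqrt(2)) + 4*(0)*conj(0) + 4*(0)*conj(0)]
      = (1/16)[(8) + (8) + (0) + (0) + (0) + (0) + (0)] = 16/16 = 1
Hence the multiplicities are chi_5: 1, chi_7: 1. Dimension check: dim(chi_7)*dim(chi_6) = 2*2 = 4 and sum (mult * dim) = 1*2 + 1*2 = 4.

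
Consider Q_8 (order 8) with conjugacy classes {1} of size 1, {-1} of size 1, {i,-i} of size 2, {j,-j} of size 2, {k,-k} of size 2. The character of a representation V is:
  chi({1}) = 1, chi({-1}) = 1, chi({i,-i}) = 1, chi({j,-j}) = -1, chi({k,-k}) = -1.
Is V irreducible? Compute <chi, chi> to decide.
Irreducible: <chi, chi> = 1.

Justification: <chi, chi> = (1/|G|) sum_C |C| * |chi(C)|^2 = (1/8)[1*|1|^2 + 1*|1|^2 + 2*|1|^2 + 2*|-1|^2 + 2*|-1|^2]
  = (1/8)[(1) + (1) + (2) + (2) + (2)] = 8/8 = 1.
A character is irreducible iff <chi, chi> = 1, so this representation is irreducible.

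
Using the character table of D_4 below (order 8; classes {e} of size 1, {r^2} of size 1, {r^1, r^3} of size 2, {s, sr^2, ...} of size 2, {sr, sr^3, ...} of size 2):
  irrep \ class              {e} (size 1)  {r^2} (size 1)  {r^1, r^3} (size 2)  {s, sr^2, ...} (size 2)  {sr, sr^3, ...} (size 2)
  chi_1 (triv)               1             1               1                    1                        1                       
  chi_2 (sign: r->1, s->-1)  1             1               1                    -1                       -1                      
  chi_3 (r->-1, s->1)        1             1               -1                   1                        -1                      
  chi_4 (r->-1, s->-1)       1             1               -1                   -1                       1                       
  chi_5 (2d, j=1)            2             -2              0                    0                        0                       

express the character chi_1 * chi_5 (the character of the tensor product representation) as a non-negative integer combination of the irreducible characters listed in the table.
chi_1 tensor chi_5 = chi_5 (all other irreducibles have multiplicity 0).

Why: The character of a tensor product is the pointwise product (chi_1 * chi_5)(C) = chi_1(C) * chi_5(C):
  {e}: (1)*(2), {r^2}: (1)*(-2), {r^1, r^3}: (1)*(0), {s, sr^2, ...}: (1)*(0), {sr, sr^3, ...}: (1)*(0)
so (chi_1 * chi_5) takes values
  {e} -> 2, {r^2} -> -2, {r^1, r^3} -> 0, {s, sr^2, ...} -> 0, {sr, sr^3, ...} -> 0.
Now take the inner product of this character with each irreducible chi from the table, <chi_1*chi_5, chi> = (1/8) sum_C |C| (chi_1*chi_5)(C) conj(chi(C)):
  <chi_1*chi_5, chi_1> = (1/8)[1*(2)*conj(1) + 1*(-2)*conj(1) + 2*(0)*conj(1) + 2*(0)*conj(1) + 2*(0)*conj(1)]
      = (1/8)[(2) + (-2) + (0) + (0) + (0)] = 0/8 = 0
  <chi_1*chi_5, chi_2> = (1/8)[1*(2)*conj(1) + 1*(-2)*conj(1) + 2*(0)*conj(1) + 2*(0)*conj(-1) + 2*(0)*conj(-1)]
      = (1/8)[(2) + (-2) + (0) + (0) + (0)] = 0/8 = 0
  <chi_1*chi_5, chi_3> = (1/8)[1*(2)*conj(1) + 1*(-2)*conj(1) + 2*(0)*conj(-1) + 2*(0)*conj(1) + 2*(0)*conj(-1)]
      = (1/8)[(2) + (-2) + (0) + (0) + (0)] = 0/8 = 0
  <chi_1*chi_5, chi_4> = (1/8)[1*(2)*conj(1) + 1*(-2)*conj(1) + 2*(0)*conj(-1) + 2*(0)*conj(-1) + 2*(0)*conj(1)]
      = (1/8)[(2) + (-2) + (0) + (0) + (0)] = 0/8 = 0
  <chi_1*chi_5, chi_5> = (1/8)[1*(2)*conj(2) + 1*(-2)*conj(-2) + 2*(0)*conj(0) + 2*(0)*conj(0) + 2*(0)*conj(0)]
      = (1/8)[(4) + (4) + (0) + (0) + (0)] = 8/8 = 1
Hence the multiplicities are chi_5: 1. Dimension check: dim(chi_1)*dim(chi_5) = 1*2 = 2 and sum (mult * dim) = 1*2 = 2.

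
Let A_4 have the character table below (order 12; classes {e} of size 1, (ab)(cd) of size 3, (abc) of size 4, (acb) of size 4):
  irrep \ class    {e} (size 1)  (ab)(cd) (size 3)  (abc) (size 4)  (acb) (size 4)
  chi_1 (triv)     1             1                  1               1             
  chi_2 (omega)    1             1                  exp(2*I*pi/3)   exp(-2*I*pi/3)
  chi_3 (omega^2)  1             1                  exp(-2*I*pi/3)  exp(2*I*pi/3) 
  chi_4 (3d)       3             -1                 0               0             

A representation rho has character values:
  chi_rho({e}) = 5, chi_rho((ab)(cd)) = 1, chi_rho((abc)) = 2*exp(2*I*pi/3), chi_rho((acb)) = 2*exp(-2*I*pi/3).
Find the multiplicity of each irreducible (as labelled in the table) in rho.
Multiplicities: chi_1: 0, chi_2: 2, chi_3: 0, chi_4: 1.

Reasoning: Use <chi_rho, chi> = (1/|G|) sum_C |C| * chi_rho(C) * conj(chi(C)) with |G| = 12 for each irreducible chi in the table:
  <chi_rho, chi_1> = (1/12)[1*(5)*conj(1) + 3*(1)*conj(1) + 4*(2*exp(2*I*pi/3))*conj(1) + 4*(2*exp(-2*I*pi/3))*conj(1)]
      = (1/12)[(5) + (3) + (8*exp(2*I*pi/3)) + (8*exp(-2*I*pi/3))] = 0/12 = 0
  <chi_rho, chi_2> = (1/12)[1*(5)*conj(1) + 3*(1)*conj(1) + 4*(2*exp(2*I*pi/3))*conj(exp(2*I*pi/3)) + 4*(2*exp(-2*I*pi/3))*conj(exp(-2*I*pi/3))]
      = (1/12)[(5) + (3) + (8) + (8)] = 24/12 = 2
  <chi_rho, chi_3> = (1/12)[1*(5)*conj(1) + 3*(1)*conj(1) + 4*(2*exp(2*I*pi/3))*conj(exp(-2*I*pi/3)) + 4*(2*exp(-2*I*pi/3))*conj(exp(2*I*pi/3))]
      = (1/12)[(5) + (3) + (8*exp(-2*I*pi/3)) + (8*exp(2*I*pi/3))] = 0/12 = 0
  <chi_rho, chi_4> = (1/12)[1*(5)*conj(3) + 3*(1)*conj(-1) + 4*(2*exp(2*I*pi/3))*conj(0) + 4*(2*exp(-2*I*pi/3))*conj(0)]
      = (1/12)[(15) + (-3) + (0) + (0)] = 12/12 = 1
(Exp terms are combined using exp(i*s)*conj(exp(i*t)) = exp(i*(s-t)), and sums of them are collapsed using the identity that for every m > 1 the m distinct m-th roots of unity sum to 0, e.g. 1 + exp(2*I*pi/3) + exp(-2*I*pi/3) = 0.)
Dimension check: dim(rho) = sum (mult * dim) = 0*1 + 2*1 + 0*1 + 1*3 = 5 = chi_rho(e) = 5.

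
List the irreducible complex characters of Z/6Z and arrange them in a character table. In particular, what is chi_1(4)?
Character table of Z/6Z (irreps indexed chi_0,...,chi_5 with chi_k(m) = zeta_6^(k*m), zeta_6 = exp(2*pi*i/6)):
  irrep \ class  {0} (size 1)  {1} (size 1)    {2} (size 1)    {3} (size 1)  {4} (size 1)    {5} (size 1)  
  chi_0          1             1               1               1             1               1             
  chi_1          1             exp(I*pi/3)     exp(2*I*pi/3)   -1            exp(-2*I*pi/3)  exp(-I*pi/3)  
  chi_2          1             exp(2*I*pi/3)   exp(-2*I*pi/3)  1             exp(2*I*pi/3)   exp(-2*I*pi/3)
  chi_3          1             -1              1               -1            1               -1            
  chi_4          1             exp(-2*I*pi/3)  exp(2*I*pi/3)   1             exp(-2*I*pi/3)  exp(2*I*pi/3) 
  chi_5          1             exp(-I*pi/3)    exp(-2*I*pi/3)  -1            exp(2*I*pi/3)   exp(I*pi/3)   

Spot check: chi_1(4) = zeta_6^(1*4) = zeta_6^4 = exp(-2*I*pi/3).

Explanation: Z/6Z is abelian, so all 6 irreducible complex representations are 1-dimensional. They are given by chi_k(m) = zeta_6^(k*m) for k = 0,...,5. Row orthogonality: sum_m chi_k(m) conj(chi_l(m)) = 6 * [k = l].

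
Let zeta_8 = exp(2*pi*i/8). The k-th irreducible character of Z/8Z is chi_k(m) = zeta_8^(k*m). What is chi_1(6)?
chi_1(6) = zeta_8^6 = -I

Working: chi_1(6) = zeta_8^(1*6) = zeta_8^6. Since zeta_8^8 = 1, this equals zeta_8^6 = exp(2*pi*i*6/8) = -I.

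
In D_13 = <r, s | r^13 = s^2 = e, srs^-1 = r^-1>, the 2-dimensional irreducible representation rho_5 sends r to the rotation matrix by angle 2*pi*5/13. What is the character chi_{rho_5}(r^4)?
chi_{rho_5}(r^4) = 2*cos(2*pi*5*4/13) = -2*cos(pi/13)

Working: rho_5(r^4) is rotation by angle 2*pi*5*4/13, whose trace is 2*cos(2*pi*5*4/13) = -2*cos(pi/13).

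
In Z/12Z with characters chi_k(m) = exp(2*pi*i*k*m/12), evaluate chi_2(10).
chi_2(10) = zeta_12^20 = exp(-2*I*pi/3)

Solution. chi_2(10) = zeta_12^(2*10) = zeta_12^20. Since zeta_12^12 = 1, this equals zeta_12^8 = exp(2*pi*i*8/12) = exp(-2*I*pi/3).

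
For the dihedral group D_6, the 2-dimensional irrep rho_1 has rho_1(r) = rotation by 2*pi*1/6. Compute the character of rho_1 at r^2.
chi_{rho_1}(r^2) = 2*cos(2*pi*1*2/6) = -1

Justification: rho_1(r^2) is rotation by angle 2*pi*1*2/6, whose trace is 2*cos(2*pi*1*2/6) = -1.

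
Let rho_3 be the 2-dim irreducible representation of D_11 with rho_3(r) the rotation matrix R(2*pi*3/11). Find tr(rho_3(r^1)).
chi_{rho_3}(r^1) = 2*cos(2*pi*3*1/11) = -2*cos(5*pi/11)

rho_3(r^1) is rotation by angle 2*pi*3*1/11, whose trace is 2*cos(2*pi*3*1/11) = -2*cos(5*pi/11).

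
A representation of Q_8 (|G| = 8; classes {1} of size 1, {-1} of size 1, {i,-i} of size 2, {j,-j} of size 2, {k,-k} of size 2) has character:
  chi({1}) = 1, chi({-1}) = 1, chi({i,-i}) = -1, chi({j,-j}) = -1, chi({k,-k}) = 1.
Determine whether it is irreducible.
Irreducible: <chi, chi> = 1.

Proof sketch: <chi, chi> = (1/|G|) sum_C |C| * |chi(C)|^2 = (1/8)[1*|1|^2 + 1*|1|^2 + 2*|-1|^2 + 2*|-1|^2 + 2*|1|^2]
  = (1/8)[(1) + (1) + (2) + (2) + (2)] = 8/8 = 1.
A character is irreducible iff <chi, chi> = 1, so this representation is irreducible.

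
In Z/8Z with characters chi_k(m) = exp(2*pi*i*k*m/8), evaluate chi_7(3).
chi_7(3) = zeta_8^21 = exp(-3*I*pi/4)

Working: chi_7(3) = zeta_8^(7*3) = zeta_8^21. Since zeta_8^8 = 1, this equals zeta_8^5 = exp(2*pi*i*5/8) = exp(-3*I*pi/4).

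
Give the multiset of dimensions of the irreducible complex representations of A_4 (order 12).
Dimensions: 1, 1, 1, 3

Proof sketch: There are 4 irreducibles (= number of conjugacy classes). Their dimensions d_i satisfy sum d_i^2 = |G| = 12: 1 + 1 + 1 + 9 = 12.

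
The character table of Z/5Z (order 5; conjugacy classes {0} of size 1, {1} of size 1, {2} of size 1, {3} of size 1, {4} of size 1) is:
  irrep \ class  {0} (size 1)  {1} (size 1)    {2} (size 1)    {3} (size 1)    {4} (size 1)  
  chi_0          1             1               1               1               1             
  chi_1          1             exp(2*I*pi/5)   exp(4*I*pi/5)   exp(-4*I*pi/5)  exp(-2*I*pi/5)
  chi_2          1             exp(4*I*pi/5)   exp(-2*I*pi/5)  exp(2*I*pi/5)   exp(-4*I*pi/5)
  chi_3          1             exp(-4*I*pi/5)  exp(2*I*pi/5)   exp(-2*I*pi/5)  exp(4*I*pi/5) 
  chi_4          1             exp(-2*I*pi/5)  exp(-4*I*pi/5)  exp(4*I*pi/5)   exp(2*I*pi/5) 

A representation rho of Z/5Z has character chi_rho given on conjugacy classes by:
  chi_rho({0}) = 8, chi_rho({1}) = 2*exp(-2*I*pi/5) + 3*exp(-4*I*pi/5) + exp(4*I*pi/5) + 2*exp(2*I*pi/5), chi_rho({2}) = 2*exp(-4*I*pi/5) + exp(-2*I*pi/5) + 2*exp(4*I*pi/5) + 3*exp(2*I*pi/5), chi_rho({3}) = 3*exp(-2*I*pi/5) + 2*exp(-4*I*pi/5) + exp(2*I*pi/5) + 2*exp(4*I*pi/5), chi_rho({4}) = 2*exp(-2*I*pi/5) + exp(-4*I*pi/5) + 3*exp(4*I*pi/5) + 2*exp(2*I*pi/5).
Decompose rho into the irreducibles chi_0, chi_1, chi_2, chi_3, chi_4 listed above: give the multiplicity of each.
Multiplicities: chi_0: 0, chi_1: 2, chi_2: 1, chi_3: 3, chi_4: 2.

Reasoning: Use <chi_rho, chi> = (1/|G|) sum_C |C| * chi_rho(C) * conj(chi(C)) with |G| = 5 for each irreducible chi in the table:
  <chi_rho, chi_0> = (1/5)[1*(8)*conj(1) + 1*(2*exp(-2*I*pi/5) + 3*exp(-4*I*pi/5) + exp(4*I*pi/5) + 2*exp(2*I*pi/5))*conj(1) + 1*(2*exp(-4*I*pi/5) + exp(-2*I*pi/5) + 2*exp(4*I*pi/5) + 3*exp(2*I*pi/5))*conj(1) + 1*(3*exp(-2*I*pi/5) + 2*exp(-4*I*pi/5) + exp(2*I*pi/5) + 2*exp(4*I*pi/5))*conj(1) + 1*(2*exp(-2*I*pi/5) + exp(-4*I*pi/5) + 3*exp(4*I*pi/5) + 2*exp(2*I*pi/5))*conj(1)]
      = (1/5)[(8) + (2*exp(-2*I*pi/5) + 3*exp(-4*I*pi/5) + exp(4*I*pi/5) + 2*exp(2*I*pi/5)) + (2*exp(-4*I*pi/5) + exp(-2*I*pi/5) + 2*exp(4*I*pi/5) + 3*exp(2*I*pi/5)) + (3*exp(-2*I*pi/5) + 2*exp(-4*I*pi/5) + exp(2*I*pi/5) + 2*exp(4*I*pi/5)) + (2*exp(-2*I*pi/5) + exp(-4*I*pi/5) + 3*exp(4*I*pi/5) + 2*exp(2*I*pi/5))] = 0/5 = 0
  <chi_rho, chi_1> = (1/5)[1*(8)*conj(1) + 1*(2*exp(-2*I*pi/5) + 3*exp(-4*I*pi/5) + exp(4*I*pi/5) + 2*exp(2*I*pi/5))*conj(exp(2*I*pi/5)) + 1*(2*exp(-4*I*pi/5) + exp(-2*I*pi/5) + 2*exp(4*I*pi/5) + 3*exp(2*I*pi/5))*conj(exp(4*I*pi/5)) + 1*(3*exp(-2*I*pi/5) + 2*exp(-4*I*pi/5) + exp(2*I*pi/5) + 2*exp(4*I*pi/5))*conj(exp(-4*I*pi/5)) + 1*(2*exp(-2*I*pi/5) + exp(-4*I*pi/5) + 3*exp(4*I*pi/5) + 2*exp(2*I*pi/5))*conj(exp(-2*I*pi/5))]
      = (1/5)[(8) + (2 + 2*exp(-4*I*pi/5) + exp(2*I*pi/5) + 3*exp(4*I*pi/5)) + (2 + 3*exp(-2*I*pi/5) + exp(4*I*pi/5) + 2*exp(2*I*pi/5)) + (2 + 2*exp(-2*I*pi/5) + exp(-4*I*pi/5) + 3*exp(2*I*pi/5)) + (2 + 3*exp(-4*I*pi/5) + exp(-2*I*pi/5) + 2*exp(4*I*pi/5))] = 10/5 = 2
  <chi_rho, chi_2> = (1/5)[1*(8)*conj(1) + 1*(2*exp(-2*I*pi/5) + 3*exp(-4*I*pi/5) + exp(4*I*pi/5) + 2*exp(2*I*pi/5))*conj(exp(4*I*pi/5)) + 1*(2*exp(-4*I*pi/5) + exp(-2*I*pi/5) + 2*exp(4*I*pi/5) + 3*exp(2*I*pi/5))*conj(exp(-2*I*pi/5)) + 1*(3*exp(-2*I*pi/5) + 2*exp(-4*I*pi/5) + exp(2*I*pi/5) + 2*exp(4*I*pi/5))*conj(exp(2*I*pi/5)) + 1*(2*exp(-2*I*pi/5) + exp(-4*I*pi/5) + 3*exp(4*I*pi/5) + 2*exp(2*I*pi/5))*conj(exp(-4*I*pi/5))]
      = (1/5)[(8) + (1 + 2*exp(-2*I*pi/5) + 2*exp(4*I*pi/5) + 3*exp(2*I*pi/5)) + (1 + 2*exp(-2*I*pi/5) + 2*exp(-4*I*pi/5) + 3*exp(4*I*pi/5)) + (1 + 3*exp(-4*I*pi/5) + 2*exp(4*I*pi/5) + 2*exp(2*I*pi/5)) + (1 + 3*exp(-2*I*pi/5) + 2*exp(-4*I*pi/5) + 2*exp(2*I*pi/5))] = 5/5 = 1
  <chi_rho, chi_3> = (1/5)[1*(8)*conj(1) + 1*(2*exp(-2*I*pi/5) + 3*exp(-4*I*pi/5) + exp(4*I*pi/5) + 2*exp(2*I*pi/5))*conj(exp(-4*I*pi/5)) + 1*(2*exp(-4*I*pi/5) + exp(-2*I*pi/5) + 2*exp(4*I*pi/5) + 3*exp(2*I*pi/5))*conj(exp(2*I*pi/5)) + 1*(3*exp(-2*I*pi/5) + 2*exp(-4*I*pi/5) + exp(2*I*pi/5) + 2*exp(4*I*pi/5))*conj(exp(-2*I*pi/5)) + 1*(2*exp(-2*I*pi/5) + exp(-4*I*pi/5) + 3*exp(4*I*pi/5) + 2*exp(2*I*pi/5))*conj(exp(4*I*pi/5))]
      = (1/5)[(8) + (3 + 2*exp(-4*I*pi/5) + exp(-2*I*pi/5) + 2*exp(2*I*pi/5)) + (3 + exp(-4*I*pi/5) + 2*exp(4*I*pi/5) + 2*exp(2*I*pi/5)) + (3 + 2*exp(-2*I*pi/5) + 2*exp(-4*I*pi/5) + exp(4*I*pi/5)) + (3 + 2*exp(-2*I*pi/5) + exp(2*I*pi/5) + 2*exp(4*I*pi/5))] = 15/5 = 3
  <chi_rho, chi_4> = (1/5)[1*(8)*conj(1) + 1*(2*exp(-2*I*pi/5) + 3*exp(-4*I*pi/5) + exp(4*I*pi/5) + 2*exp(2*I*pi/5))*conj(exp(-2*I*pi/5)) + 1*(2*exp(-4*I*pi/5) + exp(-2*I*pi/5) + 2*exp(4*I*pi/5) + 3*exp(2*I*pi/5))*conj(exp(-4*I*pi/5)) + 1*(3*exp(-2*I*pi/5) + 2*exp(-4*I*pi/5) + exp(2*I*pi/5) + 2*exp(4*I*pi/5))*conj(exp(4*I*pi/5)) + 1*(2*exp(-2*I*pi/5) + exp(-4*I*pi/5) + 3*exp(4*I*pi/5) + 2*exp(2*I*pi/5))*conj(exp(2*I*pi/5))]
      = (1/5)[(8) + (2 + 3*exp(-2*I*pi/5) + exp(-4*I*pi/5) + 2*exp(4*I*pi/5)) + (2 + 2*exp(-2*I*pi/5) + 3*exp(-4*I*pi/5) + exp(2*I*pi/5)) + (2 + exp(-2*I*pi/5) + 3*exp(4*I*pi/5) + 2*exp(2*I*pi/5)) + (2 + 2*exp(-4*I*pi/5) + exp(4*I*pi/5) + 3*exp(2*I*pi/5))] = 10/5 = 2
(Exp terms are combined using exp(i*s)*conj(exp(i*t)) = exp(i*(s-t)), and sums of them are collapsed using the identity that for every m > 1 the m distinct m-th roots of unity sum to 0, e.g. 1 + exp(2*I*pi/3) + exp(-2*I*pi/3) = 0.)
Dimension check: dim(rho) = sum (mult * dim) = 0*1 + 2*1 + 1*1 + 3*1 + 2*1 = 8 = chi_rho(e) = 8.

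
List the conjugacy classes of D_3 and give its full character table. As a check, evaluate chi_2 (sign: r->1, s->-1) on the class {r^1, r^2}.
Conjugacy classes: {e} of size 1, {r^1, r^2} of size 2, {s, sr, ..., sr^2} of size 3.
Character table:
  irrep \ class              {e} (size 1)  {r^1, r^2} (size 2)  {s, sr, ..., sr^2} (size 3)
  chi_1 (triv)               1             1                    1                          
  chi_2 (sign: r->1, s->-1)  1             1                    -1                         
  chi_3 (2d, j=1)            2             -1                   0                          

Spot check: chi_2 (sign: r->1, s->-1) on {r^1, r^2} = 1.

Proof sketch: D_3 has order 2*3 = 6 with 3 conjugacy classes, hence 3 irreducibles. Sum of squared dims 1 + 1 + 4 = 6 = |G|. Linear characters come from the abelianisation; the 2-dimensional irreps have character r^k -> 2*cos(2*pi*j*k/3), reflections -> 0.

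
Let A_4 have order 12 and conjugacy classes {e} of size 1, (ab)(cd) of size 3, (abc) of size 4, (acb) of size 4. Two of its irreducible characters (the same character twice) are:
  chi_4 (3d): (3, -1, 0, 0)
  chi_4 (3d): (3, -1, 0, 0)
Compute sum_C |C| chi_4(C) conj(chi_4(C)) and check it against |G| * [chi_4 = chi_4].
Sum = 12 = |G| = 12; so <chi_4, chi_4> = 1 (norm-1 confirms irreducibility).

Justification: Compute term by term over conjugacy classes (|C| * chi_4(C) * conj(chi_4(C))):
  1*(3)*conj(3) + 3*(-1)*conj(-1) + 4*(0)*conj(0) + 4*(0)*conj(0)
  = (9) + (3) + (0) + (0)
  = 12.
(Exp terms are combined using exp(i*s)*conj(exp(i*t)) = exp(i*(s-t)), and sums of them are collapsed using the identity that for every m > 1 the m distinct m-th roots of unity sum to 0, e.g. 1 + exp(2*I*pi/3) + exp(-2*I*pi/3) = 0.)
Dividing by |G| = 12 gives 12/12 = 1, matching the row-orthogonality relation <chi_4, chi_4> = [chi_4 = chi_4].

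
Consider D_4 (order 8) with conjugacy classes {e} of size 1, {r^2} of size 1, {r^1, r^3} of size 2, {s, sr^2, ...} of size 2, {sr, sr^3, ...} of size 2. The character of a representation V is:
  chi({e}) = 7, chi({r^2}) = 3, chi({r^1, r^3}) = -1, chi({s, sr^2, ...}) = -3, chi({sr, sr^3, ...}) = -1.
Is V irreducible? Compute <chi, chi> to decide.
Not irreducible (reducible): <chi, chi> = 10 > 1.

Proof sketch: <chi, chi> = (1/|G|) sum_C |C| * |chi(C)|^2 = (1/8)[1*|7|^2 + 1*|3|^2 + 2*|-1|^2 + 2*|-3|^2 + 2*|-1|^2]
  = (1/8)[(49) + (9) + (2) + (18) + (2)] = 80/8 = 10.
A character is irreducible iff <chi, chi> = 1, so this representation is reducible.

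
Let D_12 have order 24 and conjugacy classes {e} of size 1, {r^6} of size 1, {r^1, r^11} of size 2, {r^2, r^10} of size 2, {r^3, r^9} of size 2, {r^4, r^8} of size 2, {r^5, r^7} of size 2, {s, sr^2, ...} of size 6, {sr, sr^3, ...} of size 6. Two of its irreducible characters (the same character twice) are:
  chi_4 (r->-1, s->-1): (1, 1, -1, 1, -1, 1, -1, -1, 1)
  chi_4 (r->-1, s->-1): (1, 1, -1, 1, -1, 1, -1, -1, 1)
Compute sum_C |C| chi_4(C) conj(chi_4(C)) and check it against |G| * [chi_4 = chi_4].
Sum = 24 = |G| = 24; so <chi_4, chi_4> = 1 (norm-1 confirms irreducibility).

Justification: Compute term by term over conjugacy classes (|C| * chi_4(C) * conj(chi_4(C))):
  1*(1)*conj(1) + 1*(1)*conj(1) + 2*(-1)*conj(-1) + 2*(1)*conj(1) + 2*(-1)*conj(-1) + 2*(1)*conj(1) + 2*(-1)*conj(-1) + 6*(-1)*conj(-1) + 6*(1)*conj(1)
  = (1) + (1) + (2) + (2) + (2) + (2) + (2) + (6) + (6)
  = 24.
Dividing by |G| = 24 gives 24/24 = 1, matching the row-orthogonality relation <chi_4, chi_4> = [chi_4 = chi_4].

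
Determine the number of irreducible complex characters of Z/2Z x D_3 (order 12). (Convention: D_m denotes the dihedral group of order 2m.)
6

Solution. The number of irreducible complex representations of a finite group equals its number of conjugacy classes. For a direct product, #classes(G x H) = #classes(G) * #classes(H). Z/2Z has 2 classes (abelian), D_3 has 3 classes, so 2 * 3 = 6, so Z/2Z x D_3 (order 12) has exactly 6 irreducible complex representations.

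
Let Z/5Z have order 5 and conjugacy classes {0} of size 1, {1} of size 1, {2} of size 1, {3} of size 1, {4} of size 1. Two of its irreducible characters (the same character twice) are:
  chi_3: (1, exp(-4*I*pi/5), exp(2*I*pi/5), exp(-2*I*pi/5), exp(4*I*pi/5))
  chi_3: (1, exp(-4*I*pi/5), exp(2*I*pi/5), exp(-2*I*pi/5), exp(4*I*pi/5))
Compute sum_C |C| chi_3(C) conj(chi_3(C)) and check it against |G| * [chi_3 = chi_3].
Sum = 5 = |G| = 5; so <chi_3, chi_3> = 1 (norm-1 confirms irreducibility).

Why: Compute term by term over conjugacy classes (|C| * chi_3(C) * conj(chi_3(C))):
  1*(1)*conj(1) + 1*(exp(-4*I*pi/5))*conj(exp(-4*I*pi/5)) + 1*(exp(2*I*pi/5))*conj(exp(2*I*pi/5)) + 1*(exp(-2*I*pi/5))*conj(exp(-2*I*pi/5)) + 1*(exp(4*I*pi/5))*conj(exp(4*I*pi/5))
  = (1) + (1) + (1) + (1) + (1)
  = 5.
(Exp terms are combined using exp(i*s)*conj(exp(i*t)) = exp(i*(s-t)), and sums of them are collapsed using the identity that for every m > 1 the m distinct m-th roots of unity sum to 0, e.g. 1 + exp(2*I*pi/3) + exp(-2*I*pi/3) = 0.)
Dividing by |G| = 5 gives 5/5 = 1, matching the row-orthogonality relation <chi_3, chi_3> = [chi_3 = chi_3].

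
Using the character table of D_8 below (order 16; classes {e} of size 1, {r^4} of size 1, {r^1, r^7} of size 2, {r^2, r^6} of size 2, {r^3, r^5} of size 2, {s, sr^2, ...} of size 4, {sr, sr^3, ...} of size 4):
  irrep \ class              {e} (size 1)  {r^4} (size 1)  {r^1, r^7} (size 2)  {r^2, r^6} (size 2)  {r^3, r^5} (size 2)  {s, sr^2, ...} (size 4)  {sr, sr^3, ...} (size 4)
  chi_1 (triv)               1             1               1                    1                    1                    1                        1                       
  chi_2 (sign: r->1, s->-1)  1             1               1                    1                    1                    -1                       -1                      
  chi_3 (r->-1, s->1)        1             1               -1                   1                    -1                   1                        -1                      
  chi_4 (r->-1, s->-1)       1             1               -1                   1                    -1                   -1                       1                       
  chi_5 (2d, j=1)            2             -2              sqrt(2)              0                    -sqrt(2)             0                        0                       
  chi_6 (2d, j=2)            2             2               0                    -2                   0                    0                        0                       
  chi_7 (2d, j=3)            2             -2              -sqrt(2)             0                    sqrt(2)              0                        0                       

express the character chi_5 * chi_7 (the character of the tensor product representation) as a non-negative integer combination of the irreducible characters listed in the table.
chi_5 tensor chi_7 = chi_3 + chi_4 + chi_6 (all other irreducibles have multiplicity 0).

Justification: The character of a tensor product is the pointwise product (chi_5 * chi_7)(C) = chi_5(C) * chi_7(C):
  {e}: (2)*(2), {r^4}: (-2)*(-2), {r^1, r^7}: (sqrt(2))*(-sqrt(2)), {r^2, r^6}: (0)*(0), {r^3, r^5}: (-sqrt(2))*(sqrt(2)), {s, sr^2, ...}: (0)*(0), {sr, sr^3, ...}: (0)*(0)
so (chi_5 * chi_7) takes values
  {e} -> 4, {r^4} -> 4, {r^1, r^7} -> -2, {r^2, r^6} -> 0, {r^3, r^5} -> -2, {s, sr^2, ...} -> 0, {sr, sr^3, ...} -> 0.
Now take the inner product of this character with each irreducible chi from the table, <chi_5*chi_7, chi> = (1/16) sum_C |C| (chi_5*chi_7)(C) conj(chi(C)):
  <chi_5*chi_7, chi_1> = (1/16)[1*(4)*conj(1) + 1*(4)*conj(1) + 2*(-2)*conj(1) + 2*(0)*conj(1) + 2*(-2)*conj(1) + 4*(0)*conj(1) + 4*(0)*conj(1)]
      = (1/16)[(4) + (4) + (-4) + (0) + (-4) + (0) + (0)] = 0/16 = 0
  <chi_5*chi_7, chi_2> = (1/16)[1*(4)*conj(1) + 1*(4)*conj(1) + 2*(-2)*conj(1) + 2*(0)*conj(1) + 2*(-2)*conj(1) + 4*(0)*conj(-1) + 4*(0)*conj(-1)]
      = (1/16)[(4) + (4) + (-4) + (0) + (-4) + (0) + (0)] = 0/16 = 0
  <chi_5*chi_7, chi_3> = (1/16)[1*(4)*conj(1) + 1*(4)*conj(1) + 2*(-2)*conj(-1) + 2*(0)*conj(1) + 2*(-2)*conj(-1) + 4*(0)*conj(1) + 4*(0)*conj(-1)]
      = (1/16)[(4) + (4) + (4) + (0) + (4) + (0) + (0)] = 16/16 = 1
  <chi_5*chi_7, chi_4> = (1/16)[1*(4)*conj(1) + 1*(4)*conj(1) + 2*(-2)*conj(-1) + 2*(0)*conj(1) + 2*(-2)*conj(-1) + 4*(0)*conj(-1) + 4*(0)*conj(1)]
      = (1/16)[(4) + (4) + (4) + (0) + (4) + (0) + (0)] = 16/16 = 1
  <chi_5*chi_7, chi_5> = (1/16)[1*(4)*conj(2) + 1*(4)*conj(-2) + 2*(-2)*conj(sqrt(2)) + 2*(0)*conj(0) + 2*(-2)*conj(-sqrt(2)) + 4*(0)*conj(0) + 4*(0)*conj(0)]
      = (1/16)[(8) + (-8) + (-4*sqrt(2)) + (0) + (4*sqrt(2)) + (0) + (0)] = 0/16 = 0
  <chi_5*chi_7, chi_6> = (1/16)[1*(4)*conj(2) + 1*(4)*conj(2) + 2*(-2)*conj(0) + 2*(0)*conj(-2) + 2*(-2)*conj(0) + 4*(0)*conj(0) + 4*(0)*conj(0)]
      = (1/16)[(8) + (8) + (0) + (0) + (0) + (0) + (0)] = 16/16 = 1
  <chi_5*chi_7, chi_7> = (1/16)[1*(4)*conj(2) + 1*(4)*conj(-2) + 2*(-2)*conj(-sqrt(2)) + 2*(0)*conj(0) + 2*(-2)*conj(sqrt(2)) + 4*(0)*conj(0) + 4*(0)*conj(0)]
      = (1/16)[(8) + (-8) + (4*sqrt(2)) + (0) + (-4*sqrt(2)) + (0) + (0)] = 0/16 = 0
Hence the multiplicities are chi_3: 1, chi_4: 1, chi_6: 1. Dimension check: dim(chi_5)*dim(chi_7) = 2*2 = 4 and sum (mult * dim) = 1*1 + 1*1 + 1*2 = 4.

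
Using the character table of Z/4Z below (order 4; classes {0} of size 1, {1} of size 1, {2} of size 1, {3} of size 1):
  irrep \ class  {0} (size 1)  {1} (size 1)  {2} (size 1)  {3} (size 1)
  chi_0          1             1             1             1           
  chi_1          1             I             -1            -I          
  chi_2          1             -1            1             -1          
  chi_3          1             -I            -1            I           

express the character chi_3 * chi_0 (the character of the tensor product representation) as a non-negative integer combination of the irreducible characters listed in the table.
chi_3 tensor chi_0 = chi_3 (all other irreducibles have multiplicity 0).

Proof sketch: The character of a tensor product is the pointwise product (chi_3 * chi_0)(C) = chi_3(C) * chi_0(C):
  {0}: (1)*(1), {1}: (-I)*(1), {2}: (-1)*(1), {3}: (I)*(1)
so (chi_3 * chi_0) takes values
  {0} -> 1, {1} -> -I, {2} -> -1, {3} -> I.
Now take the inner product of this character with each irreducible chi from the table, <chi_3*chi_0, chi> = (1/4) sum_C |C| (chi_3*chi_0)(C) conj(chi(C)):
  <chi_3*chi_0, chi_0> = (1/4)[1*(1)*conj(1) + 1*(-I)*conj(1) + 1*(-1)*conj(1) + 1*(I)*conj(1)]
      = (1/4)[(1) + (-I) + (-1) + (I)] = 0/4 = 0
  <chi_3*chi_0, chi_1> = (1/4)[1*(1)*conj(1) + 1*(-I)*conj(I) + 1*(-1)*conj(-1) + 1*(I)*conj(-I)]
      = (1/4)[(1) + (-1) + (1) + (-1)] = 0/4 = 0
  <chi_3*chi_0, chi_2> = (1/4)[1*(1)*conj(1) + 1*(-I)*conj(-1) + 1*(-1)*conj(1) + 1*(I)*conj(-1)]
      = (1/4)[(1) + (I) + (-1) + (-I)] = 0/4 = 0
  <chi_3*chi_0, chi_3> = (1/4)[1*(1)*conj(1) + 1*(-I)*conj(-I) + 1*(-1)*conj(-1) + 1*(I)*conj(I)]
      = (1/4)[(1) + (1) + (1) + (1)] = 4/4 = 1
(Exp terms are combined using exp(i*s)*conj(exp(i*t)) = exp(i*(s-t)), and sums of them are collapsed using the identity that for every m > 1 the m distinct m-th roots of unity sum to 0, e.g. 1 + exp(2*I*pi/3) + exp(-2*I*pi/3) = 0.)
Hence the multiplicities are chi_3: 1. Dimension check: dim(chi_3)*dim(chi_0) = 1*1 = 1 and sum (mult * dim) = 1*1 = 1.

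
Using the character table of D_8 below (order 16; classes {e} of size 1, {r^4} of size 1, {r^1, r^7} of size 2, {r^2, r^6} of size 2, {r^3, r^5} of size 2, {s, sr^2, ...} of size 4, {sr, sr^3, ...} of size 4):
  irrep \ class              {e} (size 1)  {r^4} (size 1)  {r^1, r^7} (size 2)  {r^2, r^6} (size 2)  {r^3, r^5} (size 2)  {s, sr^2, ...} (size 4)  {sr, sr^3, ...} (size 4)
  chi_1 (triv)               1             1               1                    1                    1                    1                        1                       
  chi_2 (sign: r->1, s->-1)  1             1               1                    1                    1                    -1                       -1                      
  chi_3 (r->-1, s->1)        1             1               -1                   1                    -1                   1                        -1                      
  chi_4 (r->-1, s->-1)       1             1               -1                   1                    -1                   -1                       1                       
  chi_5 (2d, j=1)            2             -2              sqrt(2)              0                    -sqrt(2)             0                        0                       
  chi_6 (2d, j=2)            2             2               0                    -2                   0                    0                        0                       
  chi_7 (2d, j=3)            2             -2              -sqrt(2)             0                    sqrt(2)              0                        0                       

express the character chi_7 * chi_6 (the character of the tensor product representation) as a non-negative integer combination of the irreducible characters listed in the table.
chi_7 tensor chi_6 = chi_5 + chi_7 (all other irreducibles have multiplicity 0).

Derivation: The character of a tensor product is the pointwise product (chi_7 * chi_6)(C) = chi_7(C) * chi_6(C):
  {e}: (2)*(2), {r^4}: (-2)*(2), {r^1, r^7}: (-sqrt(2))*(0), {r^2, r^6}: (0)*(-2), {r^3, r^5}: (sqrt(2))*(0), {s, sr^2, ...}: (0)*(0), {sr, sr^3, ...}: (0)*(0)
so (chi_7 * chi_6) takes values
  {e} -> 4, {r^4} -> -4, {r^1, r^7} -> 0, {r^2, r^6} -> 0, {r^3, r^5} -> 0, {s, sr^2, ...} -> 0, {sr, sr^3, ...} -> 0.
Now take the inner product of this character with each irreducible chi from the table, <chi_7*chi_6, chi> = (1/16) sum_C |C| (chi_7*chi_6)(C) conj(chi(C)):
  <chi_7*chi_6, chi_1> = (1/16)[1*(4)*conj(1) + 1*(-4)*conj(1) + 2*(0)*conj(1) + 2*(0)*conj(1) + 2*(0)*conj(1) + 4*(0)*conj(1) + 4*(0)*conj(1)]
      = (1/16)[(4) + (-4) + (0) + (0) + (0) + (0) + (0)] = 0/16 = 0
  <chi_7*chi_6, chi_2> = (1/16)[1*(4)*conj(1) + 1*(-4)*conj(1) + 2*(0)*conj(1) + 2*(0)*conj(1) + 2*(0)*conj(1) + 4*(0)*conj(-1) + 4*(0)*conj(-1)]
      = (1/16)[(4) + (-4) + (0) + (0) + (0) + (0) + (0)] = 0/16 = 0
  <chi_7*chi_6, chi_3> = (1/16)[1*(4)*conj(1) + 1*(-4)*conj(1) + 2*(0)*conj(-1) + 2*(0)*conj(1) + 2*(0)*conj(-1) + 4*(0)*conj(1) + 4*(0)*conj(-1)]
      = (1/16)[(4) + (-4) + (0) + (0) + (0) + (0) + (0)] = 0/16 = 0
  <chi_7*chi_6, chi_4> = (1/16)[1*(4)*conj(1) + 1*(-4)*conj(1) + 2*(0)*conj(-1) + 2*(0)*conj(1) + 2*(0)*conj(-1) + 4*(0)*conj(-1) + 4*(0)*conj(1)]
      = (1/16)[(4) + (-4) + (0) + (0) + (0) + (0) + (0)] = 0/16 = 0
  <chi_7*chi_6, chi_5> = (1/16)[1*(4)*conj(2) + 1*(-4)*conj(-2) + 2*(0)*conj(sqrt(2)) + 2*(0)*conj(0) + 2*(0)*conj(-sqrt(2)) + 4*(0)*conj(0) + 4*(0)*conj(0)]
      = (1/16)[(8) + (8) + (0) + (0) + (0) + (0) + (0)] = 16/16 = 1
  <chi_7*chi_6, chi_6> = (1/16)[1*(4)*conj(2) + 1*(-4)*conj(2) + 2*(0)*conj(0) + 2*(0)*conj(-2) + 2*(0)*conj(0) + 4*(0)*conj(0) + 4*(0)*conj(0)]
      = (1/16)[(8) + (-8) + (0) + (0) + (0) + (0) + (0)] = 0/16 = 0
  <chi_7*chi_6, chi_7> = (1/16)[1*(4)*conj(2) + 1*(-4)*conj(-2) + 2*(0)*conj(-sqrt(2)) + 2*(0)*conj(0) + 2*(0)*conj(sqrt(2)) + 4*(0)*conj(0) + 4*(0)*conj(0)]
      = (1/16)[(8) + (8) + (0) + (0) + (0) + (0) + (0)] = 16/16 = 1
Hence the multiplicities are chi_5: 1, chi_7: 1. Dimension check: dim(chi_7)*dim(chi_6) = 2*2 = 4 and sum (mult * dim) = 1*2 + 1*2 = 4.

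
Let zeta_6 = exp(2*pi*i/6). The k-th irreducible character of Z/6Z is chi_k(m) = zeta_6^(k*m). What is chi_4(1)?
chi_4(1) = zeta_6^4 = exp(-2*I*pi/3)

Derivation: chi_4(1) = zeta_6^(4*1) = zeta_6^4. Since zeta_6^6 = 1, this equals zeta_6^4 = exp(2*pi*i*4/6) = exp(-2*I*pi/3).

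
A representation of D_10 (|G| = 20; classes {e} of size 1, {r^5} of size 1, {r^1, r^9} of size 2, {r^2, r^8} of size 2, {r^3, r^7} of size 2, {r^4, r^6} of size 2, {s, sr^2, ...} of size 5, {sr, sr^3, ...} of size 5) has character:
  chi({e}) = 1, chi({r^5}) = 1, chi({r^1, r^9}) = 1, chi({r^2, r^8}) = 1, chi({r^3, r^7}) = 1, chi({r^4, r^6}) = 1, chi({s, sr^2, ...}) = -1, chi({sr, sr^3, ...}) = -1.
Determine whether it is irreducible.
Irreducible: <chi, chi> = 1.

Why: <chi, chi> = (1/|G|) sum_C |C| * |chi(C)|^2 = (1/20)[1*|1|^2 + 1*|1|^2 + 2*|1|^2 + 2*|1|^2 + 2*|1|^2 + 2*|1|^2 + 5*|-1|^2 + 5*|-1|^2]
  = (1/20)[(1) + (1) + (2) + (2) + (2) + (2) + (5) + (5)] = 20/20 = 1.
A character is irreducible iff <chi, chi> = 1, so this representation is irreducible.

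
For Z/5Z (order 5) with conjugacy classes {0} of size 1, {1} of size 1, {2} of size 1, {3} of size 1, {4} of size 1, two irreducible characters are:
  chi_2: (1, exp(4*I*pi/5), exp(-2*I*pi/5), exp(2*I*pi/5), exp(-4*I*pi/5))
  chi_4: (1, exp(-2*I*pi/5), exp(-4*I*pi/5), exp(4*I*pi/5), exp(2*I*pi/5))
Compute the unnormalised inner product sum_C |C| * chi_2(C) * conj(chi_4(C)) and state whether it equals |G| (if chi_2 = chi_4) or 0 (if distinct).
Sum = 0; so <chi_2, chi_4> = 0 (distinct irreducibles are orthogonal).

Details: Compute term by term over conjugacy classes (|C| * chi_2(C) * conj(chi_4(C))):
  1*(1)*conj(1) + 1*(exp(4*I*pi/5))*conj(exp(-2*I*pi/5)) + 1*(exp(-2*I*pi/5))*conj(exp(-4*I*pi/5)) + 1*(exp(2*I*pi/5))*conj(exp(4*I*pi/5)) + 1*(exp(-4*I*pi/5))*conj(exp(2*I*pi/5))
  = (1) + (exp(-4*I*pi/5)) + (exp(2*I*pi/5)) + (exp(-2*I*pi/5)) + (exp(4*I*pi/5))
  = 0.
(Exp terms are combined using exp(i*s)*conj(exp(i*t)) = exp(i*(s-t)), and sums of them are collapsed using the identity that for every m > 1 the m distinct m-th roots of unity sum to 0, e.g. 1 + exp(2*I*pi/3) + exp(-2*I*pi/3) = 0.)
Dividing by |G| = 5 gives 0/5 = 0, matching the row-orthogonality relation <chi_2, chi_4> = [chi_2 = chi_4].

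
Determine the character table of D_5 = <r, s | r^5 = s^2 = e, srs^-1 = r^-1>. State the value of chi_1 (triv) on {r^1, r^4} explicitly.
Conjugacy classes: {e} of size 1, {r^1, r^4} of size 2, {r^2, r^3} of size 2, {s, sr, ..., sr^4} of size 5.
Character table:
  irrep \ class              {e} (size 1)  {r^1, r^4} (size 2)  {r^2, r^3} (size 2)  {s, sr, ..., sr^4} (size 5)
  chi_1 (triv)               1             1                    1                    1                          
  chi_2 (sign: r->1, s->-1)  1             1                    1                    -1                         
  chi_3 (2d, j=1)            2             -1/2 + sqrt(5)/2     -sqrt(5)/2 - 1/2     0                          
  chi_4 (2d, j=2)            2             -sqrt(5)/2 - 1/2     -1/2 + sqrt(5)/2     0                          

Spot check: chi_1 (triv) on {r^1, r^4} = 1.

Explanation: D_5 has order 2*5 = 10 with 4 conjugacy classes, hence 4 irreducibles. Sum of squared dims 1 + 1 + 4 + 4 = 10 = |G|. Linear characters come from the abelianisation; the 2-dimensional irreps have character r^k -> 2*cos(2*pi*j*k/5), reflections -> 0.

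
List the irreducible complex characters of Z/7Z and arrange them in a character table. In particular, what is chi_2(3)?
Character table of Z/7Z (irreps indexed chi_0,...,chi_6 with chi_k(m) = zeta_7^(k*m), zeta_7 = exp(2*pi*i/7)):
  irrep \ class  {0} (size 1)  {1} (size 1)    {2} (size 1)    {3} (size 1)    {4} (size 1)    {5} (size 1)    {6} (size 1)  
  chi_0          1             1               1               1               1               1               1             
  chi_1          1             exp(2*I*pi/7)   exp(4*I*pi/7)   exp(6*I*pi/7)   exp(-6*I*pi/7)  exp(-4*I*pi/7)  exp(-2*I*pi/7)
  chi_2          1             exp(4*I*pi/7)   exp(-6*I*pi/7)  exp(-2*I*pi/7)  exp(2*I*pi/7)   exp(6*I*pi/7)   exp(-4*I*pi/7)
  chi_3          1             exp(6*I*pi/7)   exp(-2*I*pi/7)  exp(4*I*pi/7)   exp(-4*I*pi/7)  exp(2*I*pi/7)   exp(-6*I*pi/7)
  chi_4          1             exp(-6*I*pi/7)  exp(2*I*pi/7)   exp(-4*I*pi/7)  exp(4*I*pi/7)   exp(-2*I*pi/7)  exp(6*I*pi/7) 
  chi_5          1             exp(-4*I*pi/7)  exp(6*I*pi/7)   exp(2*I*pi/7)   exp(-2*I*pi/7)  exp(-6*I*pi/7)  exp(4*I*pi/7) 
  chi_6          1             exp(-2*I*pi/7)  exp(-4*I*pi/7)  exp(-6*I*pi/7)  exp(6*I*pi/7)   exp(4*I*pi/7)   exp(2*I*pi/7) 

Spot check: chi_2(3) = zeta_7^(2*3) = zeta_7^6 = exp(-2*I*pi/7).

Working: Z/7Z is abelian, so all 7 irreducible complex representations are 1-dimensional. They are given by chi_k(m) = zeta_7^(k*m) for k = 0,...,6. Row orthogonality: sum_m chi_k(m) conj(chi_l(m)) = 7 * [k = l].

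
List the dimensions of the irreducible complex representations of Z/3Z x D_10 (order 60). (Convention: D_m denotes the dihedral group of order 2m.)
Dimensions: 1, 1, 1, 1, 1, 1, 1, 1, 1, 1, 1, 1, 2, 2, 2, 2, 2, 2, 2, 2, 2, 2, 2, 2

Working: There are 24 irreducibles (= number of conjugacy classes). Their dimensions d_i satisfy sum d_i^2 = |G| = 60: 1 + 1 + 1 + 1 + 1 + 1 + 1 + 1 + 1 + 1 + 1 + 1 + 4 + 4 + 4 + 4 + 4 + 4 + 4 + 4 + 4 + 4 + 4 + 4 = 60. (For the product with Z/3Z: each of the 3 1-dim characters of Z/3Z tensors with each irrep of D_10, giving 3 copies of each D_10-dimension.)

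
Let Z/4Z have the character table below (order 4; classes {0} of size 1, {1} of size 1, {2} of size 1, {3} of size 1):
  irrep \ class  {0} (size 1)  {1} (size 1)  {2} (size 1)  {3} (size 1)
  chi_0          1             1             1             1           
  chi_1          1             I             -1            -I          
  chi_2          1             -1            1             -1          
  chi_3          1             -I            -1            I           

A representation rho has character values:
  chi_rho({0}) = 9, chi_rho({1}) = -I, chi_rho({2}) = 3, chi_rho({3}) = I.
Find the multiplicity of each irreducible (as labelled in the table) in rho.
Multiplicities: chi_0: 3, chi_1: 1, chi_2: 3, chi_3: 2.

Details: Use <chi_rho, chi> = (1/|G|) sum_C |C| * chi_rho(C) * conj(chi(C)) with |G| = 4 for each irreducible chi in the table:
  <chi_rho, chi_0> = (1/4)[1*(9)*conj(1) + 1*(-I)*conj(1) + 1*(3)*conj(1) + 1*(I)*conj(1)]
      = (1/4)[(9) + (-I) + (3) + (I)] = 12/4 = 3
  <chi_rho, chi_1> = (1/4)[1*(9)*conj(1) + 1*(-I)*conj(I) + 1*(3)*conj(-1) + 1*(I)*conj(-I)]
      = (1/4)[(9) + (-1) + (-3) + (-1)] = 4/4 = 1
  <chi_rho, chi_2> = (1/4)[1*(9)*conj(1) + 1*(-I)*conj(-1) + 1*(3)*conj(1) + 1*(I)*conj(-1)]
      = (1/4)[(9) + (I) + (3) + (-I)] = 12/4 = 3
  <chi_rho, chi_3> = (1/4)[1*(9)*conj(1) + 1*(-I)*conj(-I) + 1*(3)*conj(-1) + 1*(I)*conj(I)]
      = (1/4)[(9) + (1) + (-3) + (1)] = 8/4 = 2
(Exp terms are combined using exp(i*s)*conj(exp(i*t)) = exp(i*(s-t)), and sums of them are collapsed using the identity that for every m > 1 the m distinct m-th roots of unity sum to 0, e.g. 1 + exp(2*I*pi/3) + exp(-2*I*pi/3) = 0.)
Dimension check: dim(rho) = sum (mult * dim) = 3*1 + 1*1 + 3*1 + 2*1 = 9 = chi_rho(e) = 9.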